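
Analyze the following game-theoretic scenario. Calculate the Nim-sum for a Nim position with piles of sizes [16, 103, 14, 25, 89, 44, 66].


We need the XOR (exclusive or) of all pile sizes.
After XOR-ing pile 1 (size 16): 0 XOR 16 = 16
After XOR-ing pile 2 (size 103): 16 XOR 103 = 119
After XOR-ing pile 3 (size 14): 119 XOR 14 = 121
After XOR-ing pile 4 (size 25): 121 XOR 25 = 96
After XOR-ing pile 5 (size 89): 96 XOR 89 = 57
After XOR-ing pile 6 (size 44): 57 XOR 44 = 21
After XOR-ing pile 7 (size 66): 21 XOR 66 = 87
The Nim-value of this position is 87.

87


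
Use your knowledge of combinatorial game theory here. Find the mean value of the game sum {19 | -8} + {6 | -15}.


G1 = {19 | -8}, G2 = {6 | -15}
Each is a switch {a | b} with numbers a > b; its mean value is (a + b)/2, and mean value is additive over game sums: m(G1 + G2) = m(G1) + m(G2).
Mean of G1 = (19 + (-8))/2 = 11/2 = 11/2
Mean of G2 = (6 + (-15))/2 = -9/2 = -9/2
Mean of G1 + G2 = 11/2 + -9/2 = 1

1


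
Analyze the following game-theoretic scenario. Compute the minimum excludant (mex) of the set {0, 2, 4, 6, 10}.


Set = {0, 2, 4, 6, 10}
0 is in the set.
1 is NOT in the set. This is the mex.
mex = 1

1


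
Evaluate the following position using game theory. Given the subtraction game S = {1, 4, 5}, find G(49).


The subtraction set is S = {1, 4, 5}.
G(k) = mex{ G(k - s) : s in S, s <= k }. We compute iteratively: G(0) = 0.
G(1) = mex({0}) = 1
G(2) = mex({1}) = 0
G(3) = mex({0}) = 1
G(4) = mex({0, 1}) = 2
G(5) = mex({0, 1, 2}) = 3
G(6) = mex({0, 1, 3}) = 2
G(7) = mex({0, 1, 2}) = 3
G(8) = mex({1, 2, 3}) = 0
G(9) = mex({0, 2, 3}) = 1
G(10) = mex({1, 2, 3}) = 0
G(11) = mex({0, 2, 3}) = 1
G(12) = mex({0, 1, 3}) = 2
Observe that G(8)..G(12) = 0, 1, 0, 1, 2 repeats G(0)..G(4) = 0, 1, 0, 1, 2.
For k >= max(S) = 5, G(k) is determined by the previous 5 values G(k-5)..G(k-1); a window of 5 consecutive values has recurred shifted by 8, so by induction G(k + 8) = G(k) for all k >= 0: the sequence is periodic from the start with period 8.
One period: G(0..7) = 0, 1, 0, 1, 2, 3, 2, 3.
49 mod 8 = 1, so G(49) = G(1) = 1.

1


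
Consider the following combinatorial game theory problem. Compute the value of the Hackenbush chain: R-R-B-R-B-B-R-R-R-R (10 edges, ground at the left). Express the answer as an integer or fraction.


Edges (from ground): R-R-B-R-B-B-R-R-R-R
By Berlekamp's sign-expansion rule, a Blue-Red Hackenbush stalk has the value of the surreal number whose sign sequence is the edge sequence with B -> + and R -> -.
Sign sequence: --+-++----
Trace the sign expansion in the surreal number tree, starting from 0:
Edge 1: R (sign -) -> bounds (-inf, 0), value = -1
Edge 2: R (sign -) -> bounds (-inf, -1), value = -2
Edge 3: B (sign +) -> bounds (-2, -1), value = -3/2
Edge 4: R (sign -) -> bounds (-2, -3/2), value = -7/4
Edge 5: B (sign +) -> bounds (-7/4, -3/2), value = -13/8
Edge 6: B (sign +) -> bounds (-13/8, -3/2), value = -25/16
Edge 7: R (sign -) -> bounds (-13/8, -25/16), value = -51/32
Edge 8: R (sign -) -> bounds (-13/8, -51/32), value = -103/64
Edge 9: R (sign -) -> bounds (-13/8, -103/64), value = -207/128
Edge 10: R (sign -) -> bounds (-13/8, -207/128), value = -415/256
Game value = -415/256

-415/256


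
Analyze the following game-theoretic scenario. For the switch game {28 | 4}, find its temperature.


The game is {28 | 4}, a switch {a | b} with numbers a > b.
Cooling {a | b} by t gives {a - t | b + t}, which stops being hot when a - t = b + t, i.e. at t = (a - b)/2. So the temperature of a switch is (a - b)/2.
Temperature = (Left option - Right option) / 2
= (28 - (4)) / 2
= 24 / 2
= 12

12


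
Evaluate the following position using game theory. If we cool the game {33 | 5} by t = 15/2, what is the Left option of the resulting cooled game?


Original game: {33 | 5} (a switch {a | b} with a > b).
Cooling by t (for t below the temperature (a - b)/2 = 14) taxes each move by t: {a | b} cooled by t is {a - t | b + t}.
Cooling amount: t = 15/2
Cooled Left option: 33 - 15/2 = 51/2
Cooled Right option: 5 + 15/2 = 25/2
Cooled game: {51/2 | 25/2}
Left option = 51/2

51/2


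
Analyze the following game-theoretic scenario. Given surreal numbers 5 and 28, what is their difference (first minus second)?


x = 5, y = 28
x - y = 5 - 28 = -23

-23


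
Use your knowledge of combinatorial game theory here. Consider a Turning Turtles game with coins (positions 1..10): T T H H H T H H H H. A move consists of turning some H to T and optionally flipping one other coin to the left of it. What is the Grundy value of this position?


Coins: T T H H H T H H H H
Key fact: a single head at position k behaves exactly like a Nim heap of size k (turning it to T and optionally flipping a coin at j < k corresponds to moving the heap from k to j, or to 0), and heads combine as a disjunctive sum (two heads at the same place would cancel, matching j XOR j = 0). So the Nim-value is the XOR of the 1-indexed positions of the heads.
Face-up positions (1-indexed): [3, 4, 5, 7, 8, 9, 10]
XOR 0 with 3: 0 XOR 3 = 3
XOR 3 with 4: 3 XOR 4 = 7
XOR 7 with 5: 7 XOR 5 = 2
XOR 2 with 7: 2 XOR 7 = 5
XOR 5 with 8: 5 XOR 8 = 13
XOR 13 with 9: 13 XOR 9 = 4
XOR 4 with 10: 4 XOR 10 = 14
Nim-value = 14

14


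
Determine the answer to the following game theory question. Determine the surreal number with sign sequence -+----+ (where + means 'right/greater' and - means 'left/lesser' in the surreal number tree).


Sign expansion: -+----+
Rule: track bounds (lo, hi), initially (-inf, +inf). On '+', the current value becomes lo and we move to the simplest number in (value, hi): value + 1 if hi = +inf, otherwise the midpoint (value + hi)/2. On '-', the current value becomes hi and we move to value - 1 if lo = -inf, otherwise the midpoint (lo + value)/2.
Start at 0.
Step 1: sign = -, move left. Bounds: (-inf, 0). Value = -1
Step 2: sign = +, move right. Bounds: (-1, 0). Value = -1/2
Step 3: sign = -, move left. Bounds: (-1, -1/2). Value = -3/4
Step 4: sign = -, move left. Bounds: (-1, -3/4). Value = -7/8
Step 5: sign = -, move left. Bounds: (-1, -7/8). Value = -15/16
Step 6: sign = -, move left. Bounds: (-1, -15/16). Value = -31/32
Step 7: sign = +, move right. Bounds: (-31/32, -15/16). Value = -61/64
The surreal number with sign expansion -+----+ is -61/64.

-61/64


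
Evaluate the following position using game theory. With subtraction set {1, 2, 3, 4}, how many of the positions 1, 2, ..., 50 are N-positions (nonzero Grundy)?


Subtraction set S = {1, 2, 3, 4}, so G(n) = n mod 5.
G(n) = 0 when n is a multiple of 5.
Multiples of 5 in [1, 50]: 10
N-positions (nonzero Grundy) = 50 - 10 = 40

40


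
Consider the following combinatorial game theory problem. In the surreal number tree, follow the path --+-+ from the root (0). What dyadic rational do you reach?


Sign expansion: --+-+
Rule: track bounds (lo, hi), initially (-inf, +inf). On '+', the current value becomes lo and we move to the simplest number in (value, hi): value + 1 if hi = +inf, otherwise the midpoint (value + hi)/2. On '-', the current value becomes hi and we move to value - 1 if lo = -inf, otherwise the midpoint (lo + value)/2.
Start at 0.
Step 1: sign = -, move left. Bounds: (-inf, 0). Value = -1
Step 2: sign = -, move left. Bounds: (-inf, -1). Value = -2
Step 3: sign = +, move right. Bounds: (-2, -1). Value = -3/2
Step 4: sign = -, move left. Bounds: (-2, -3/2). Value = -7/4
Step 5: sign = +, move right. Bounds: (-7/4, -3/2). Value = -13/8
The surreal number with sign expansion --+-+ is -13/8.

-13/8


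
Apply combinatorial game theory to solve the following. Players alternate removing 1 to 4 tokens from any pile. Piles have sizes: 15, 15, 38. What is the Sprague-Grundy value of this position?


Subtraction set: {1, 2, 3, 4}
For this subtraction set, G(n) = n mod 5 (period = max + 1 = 5).
Pile 1 (size 15): G(15) = 15 mod 5 = 0
Pile 2 (size 15): G(15) = 15 mod 5 = 0
Pile 3 (size 38): G(38) = 38 mod 5 = 3
Total Grundy value = XOR of all: 0 XOR 0 XOR 3 = 3

3


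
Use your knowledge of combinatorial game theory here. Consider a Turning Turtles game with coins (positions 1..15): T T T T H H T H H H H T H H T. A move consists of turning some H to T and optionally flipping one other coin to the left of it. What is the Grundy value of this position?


Coins: T T T T H H T H H H H T H H T
Key fact: a single head at position k behaves exactly like a Nim heap of size k (turning it to T and optionally flipping a coin at j < k corresponds to moving the heap from k to j, or to 0), and heads combine as a disjunctive sum (two heads at the same place would cancel, matching j XOR j = 0). So the Nim-value is the XOR of the 1-indexed positions of the heads.
Face-up positions (1-indexed): [5, 6, 8, 9, 10, 11, 13, 14]
XOR 0 with 5: 0 XOR 5 = 5
XOR 5 with 6: 5 XOR 6 = 3
XOR 3 with 8: 3 XOR 8 = 11
XOR 11 with 9: 11 XOR 9 = 2
XOR 2 with 10: 2 XOR 10 = 8
XOR 8 with 11: 8 XOR 11 = 3
XOR 3 with 13: 3 XOR 13 = 14
XOR 14 with 14: 14 XOR 14 = 0
Nim-value = 0

0


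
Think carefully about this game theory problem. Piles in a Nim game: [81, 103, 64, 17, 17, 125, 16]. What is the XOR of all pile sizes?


We need the XOR (exclusive or) of all pile sizes.
After XOR-ing pile 1 (size 81): 0 XOR 81 = 81
After XOR-ing pile 2 (size 103): 81 XOR 103 = 54
After XOR-ing pile 3 (size 64): 54 XOR 64 = 118
After XOR-ing pile 4 (size 17): 118 XOR 17 = 103
After XOR-ing pile 5 (size 17): 103 XOR 17 = 118
After XOR-ing pile 6 (size 125): 118 XOR 125 = 11
After XOR-ing pile 7 (size 16): 11 XOR 16 = 27
The Nim-value of this position is 27.

27


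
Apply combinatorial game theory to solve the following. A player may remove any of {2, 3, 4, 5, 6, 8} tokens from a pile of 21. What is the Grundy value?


The subtraction set is S = {2, 3, 4, 5, 6, 8}.
G(k) = mex{ G(k - s) : s in S, s <= k }. We compute iteratively: G(0) = 0.
G(1) = mex({}) = 0
G(2) = mex({0}) = 1
G(3) = mex({0}) = 1
G(4) = mex({0, 1}) = 2
G(5) = mex({0, 1}) = 2
G(6) = mex({0, 1, 2}) = 3
G(7) = mex({0, 1, 2}) = 3
G(8) = mex({0, 1, 2, 3}) = 4
G(9) = mex({0, 1, 2, 3}) = 4
G(10) = mex({1, 2, 3, 4}) = 0
G(11) = mex({1, 2, 3, 4}) = 0
G(12) = mex({0, 2, 3, 4}) = 1
G(13) = mex({0, 2, 3, 4}) = 1
G(14) = mex({0, 1, 3, 4}) = 2
G(15) = mex({0, 1, 3, 4}) = 2
G(16) = mex({0, 1, 2, 4}) = 3
G(17) = mex({0, 1, 2, 4}) = 3
Observe that G(10)..G(17) = 0, 0, 1, 1, 2, 2, 3, 3 repeats G(0)..G(7) = 0, 0, 1, 1, 2, 2, 3, 3.
For k >= max(S) = 8, G(k) is determined by the previous 8 values G(k-8)..G(k-1); a window of 8 consecutive values has recurred shifted by 10, so by induction G(k + 10) = G(k) for all k >= 0: the sequence is periodic from the start with period 10.
One period: G(0..9) = 0, 0, 1, 1, 2, 2, 3, 3, 4, 4.
21 mod 10 = 1, so G(21) = G(1) = 0.

0


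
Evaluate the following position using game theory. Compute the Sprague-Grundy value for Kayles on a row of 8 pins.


Kayles: a move removes 1 or 2 adjacent pins from a contiguous row.
Removing pins from a row of k leaves two independent rows (a, b) with a + b = k - 1 (one pin) or a + b = k - 2 (two pins); an end removal gives a = 0.
By Sprague-Grundy, G(k) = mex{ G(a) XOR G(b) } over all these splits. G(0) = 0.
G(1): splits (0,0):0^0=0 -> mex({0}) = 1
G(2): splits (0,1):0^1=1 (0,0):0^0=0 -> mex({0, 1}) = 2
G(3): splits (0,2):0^2=2 (1,1):1^1=0 (0,1):0^1=1 -> mex({0, 1, 2}) = 3
G(4): splits (0,3):0^3=3 (1,2):1^2=3 (0,2):0^2=2 (1,1):1^1=0 -> mex({0, 2, 3}) = 1
G(5): splits (0,4):0^1=1 (1,3):1^3=2 (2,2):2^2=0 (0,3):0^3=3 (1,2):1^2=3 -> mex({0, 1, 2, 3}) = 4
G(6) = mex({0, 1, 2, 4}) = 3
G(7) = mex({0, 1, 3, 4, 5}) = 2
G(8) = mex({0, 2, 3, 5, 6}) = 1
Therefore G(8) = 1.

1


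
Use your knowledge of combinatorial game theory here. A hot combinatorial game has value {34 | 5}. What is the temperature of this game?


The game is {34 | 5}, a switch {a | b} with numbers a > b.
Cooling {a | b} by t gives {a - t | b + t}, which stops being hot when a - t = b + t, i.e. at t = (a - b)/2. So the temperature of a switch is (a - b)/2.
Temperature = (Left option - Right option) / 2
= (34 - (5)) / 2
= 29 / 2
= 29/2

29/2


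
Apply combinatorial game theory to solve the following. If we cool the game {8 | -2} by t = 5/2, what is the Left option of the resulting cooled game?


Original game: {8 | -2} (a switch {a | b} with a > b).
Cooling by t (for t below the temperature (a - b)/2 = 5) taxes each move by t: {a | b} cooled by t is {a - t | b + t}.
Cooling amount: t = 5/2
Cooled Left option: 8 - 5/2 = 11/2
Cooled Right option: -2 + 5/2 = 1/2
Cooled game: {11/2 | 1/2}
Left option = 11/2

11/2


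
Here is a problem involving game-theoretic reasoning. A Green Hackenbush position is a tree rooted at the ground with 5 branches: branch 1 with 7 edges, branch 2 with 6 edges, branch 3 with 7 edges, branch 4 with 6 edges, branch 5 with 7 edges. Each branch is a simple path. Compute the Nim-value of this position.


The tree has 5 branches from the ground vertex.
In Green Hackenbush, the Nim-value of a simple path of length k is k.
Branch 1: length 7, Nim-value = 7
Branch 2: length 6, Nim-value = 6
Branch 3: length 7, Nim-value = 7
Branch 4: length 6, Nim-value = 6
Branch 5: length 7, Nim-value = 7
Total Nim-value = XOR of all branch values:
0 XOR 7 = 7
7 XOR 6 = 1
1 XOR 7 = 6
6 XOR 6 = 0
0 XOR 7 = 7
Nim-value of the tree = 7

7


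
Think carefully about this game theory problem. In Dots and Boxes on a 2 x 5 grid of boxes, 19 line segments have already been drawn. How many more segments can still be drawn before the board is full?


Grid: 2 x 5 boxes, i.e. 3 rows and 6 columns of dots.
Horizontal edges: (rows + 1) * cols = 3 * 5 = 15
Vertical edges: rows * (cols + 1) = 2 * 6 = 12
Total edges: 15 + 12 = 27
Edges drawn: 19
Remaining: 27 - 19 = 8

8


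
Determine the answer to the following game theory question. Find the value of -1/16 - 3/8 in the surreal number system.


x = -1/16, y = 3/8
Converting to common denominator: 16
x = -1/16, y = 6/16
x - y = -1/16 - 3/8 = -7/16

-7/16


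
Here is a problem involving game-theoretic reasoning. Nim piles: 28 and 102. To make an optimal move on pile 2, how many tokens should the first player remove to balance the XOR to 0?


Piles: 28 and 102
Current XOR: 28 XOR 102 = 122 (non-zero, so this is an N-position).
To make the XOR zero, we need to find a move that balances the piles.
For pile 2 (size 102): target = 102 XOR 122 = 28
We reduce pile 2 from 102 to 28.
Tokens removed: 102 - 28 = 74
Verification: 28 XOR 28 = 0

74


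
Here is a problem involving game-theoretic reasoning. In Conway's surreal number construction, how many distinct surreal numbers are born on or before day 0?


Day 0: {|} = 0 is born. Count = 1.
Day n: the number of surreal numbers born by day n is 2^(n+1) - 1.
By day 0: 2^1 - 1 = 1
By day 0: 1 surreal numbers.

1


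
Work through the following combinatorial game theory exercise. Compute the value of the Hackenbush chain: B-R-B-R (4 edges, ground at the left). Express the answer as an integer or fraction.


Edges (from ground): B-R-B-R
By Berlekamp's sign-expansion rule, a Blue-Red Hackenbush stalk has the value of the surreal number whose sign sequence is the edge sequence with B -> + and R -> -.
Sign sequence: +-+-
Trace the sign expansion in the surreal number tree, starting from 0:
Edge 1: B (sign +) -> bounds (0, +inf), value = 1
Edge 2: R (sign -) -> bounds (0, 1), value = 1/2
Edge 3: B (sign +) -> bounds (1/2, 1), value = 3/4
Edge 4: R (sign -) -> bounds (1/2, 3/4), value = 5/8
Game value = 5/8

5/8


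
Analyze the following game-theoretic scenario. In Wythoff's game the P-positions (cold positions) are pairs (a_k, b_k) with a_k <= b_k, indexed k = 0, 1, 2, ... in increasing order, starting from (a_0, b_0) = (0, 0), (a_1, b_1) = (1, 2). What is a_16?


By Wythoff's theorem, a_k = floor(k * phi) and b_k = floor(k * phi^2) = a_k + k, where phi = (1 + sqrt(5))/2 is the golden ratio.
phi = (1 + sqrt(5))/2 = 1.618034
k = 16
k * phi = 16 * 1.618034 = 25.888544
a_16 = floor(k * phi) = 25

25


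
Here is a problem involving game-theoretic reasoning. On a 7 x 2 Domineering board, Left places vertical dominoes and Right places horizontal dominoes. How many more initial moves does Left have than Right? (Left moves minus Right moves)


Board is 7 x 2 (rows x cols).
Left (vertical) placements: (rows-1) * cols = 6 * 2 = 12
Right (horizontal) placements: rows * (cols-1) = 7 * 1 = 7
Advantage = Left - Right = 12 - 7 = 5

5


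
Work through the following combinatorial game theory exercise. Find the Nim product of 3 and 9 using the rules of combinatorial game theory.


Nim multiplication is bilinear over XOR: (u XOR v) * w = (u*w) XOR (v*w).
So we split each operand into its bit components and XOR the pairwise Nim products.
3 = 1 + 2 (as XOR of powers of 2).
9 = 1 + 8 (as XOR of powers of 2).
Using the standard Nim-product table on single bits:
  2*2 = 3,   2*4 = 8,   2*8 = 12,
  4*4 = 6,   4*8 = 11,  8*8 = 13,
and  1*x = x (identity), k*l = l*k (commutative).
Pairwise Nim products:
  1 * 1 = 1
  1 * 8 = 8
  2 * 1 = 2
  2 * 8 = 12
XOR them: 1 XOR 8 XOR 2 XOR 12 = 7.
Result: 3 * 9 = 7 (in Nim).

7


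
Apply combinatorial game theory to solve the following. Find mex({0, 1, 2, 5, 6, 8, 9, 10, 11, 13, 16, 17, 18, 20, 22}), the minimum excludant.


Set = {0, 1, 2, 5, 6, 8, 9, 10, 11, 13, 16, 17, 18, 20, 22}
0 is in the set.
1 is in the set.
2 is in the set.
3 is NOT in the set. This is the mex.
mex = 3

3


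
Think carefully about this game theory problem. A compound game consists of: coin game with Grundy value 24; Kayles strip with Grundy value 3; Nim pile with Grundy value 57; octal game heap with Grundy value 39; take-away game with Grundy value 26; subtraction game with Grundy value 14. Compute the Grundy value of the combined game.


By the Sprague-Grundy theorem, the Grundy value of a sum of games is the XOR of individual Grundy values.
coin game: Grundy value = 24. Running XOR: 0 XOR 24 = 24
Kayles strip: Grundy value = 3. Running XOR: 24 XOR 3 = 27
Nim pile: Grundy value = 57. Running XOR: 27 XOR 57 = 34
octal game heap: Grundy value = 39. Running XOR: 34 XOR 39 = 5
take-away game: Grundy value = 26. Running XOR: 5 XOR 26 = 31
subtraction game: Grundy value = 14. Running XOR: 31 XOR 14 = 17
The combined Grundy value is 17.

17


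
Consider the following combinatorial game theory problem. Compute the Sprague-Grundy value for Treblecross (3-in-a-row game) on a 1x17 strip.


Treblecross: place X on empty cells; 3-in-a-row wins.
Playing within two cells of an existing X lets the opponent win at once, so sensible play treats the cells i-2..i+2 around each X as dead. The player left with no safe cell loses, so this is a normal-play take-away game on strips of safe cells.
Placing X at cell i (0-indexed) of a strip of k safe cells leaves independent strips of sizes max(0, i-2) and max(0, k-i-3). Hence G(k) = mex{ G(max(0,i-2)) XOR G(max(0,k-i-3)) : 0 <= i < k }, with G(0) = 0.
G(1): splits (0,0):0^0=0 -> mex({0}) = 1
G(2): splits (0,0):0^0=0 -> mex({0}) = 1
G(3): splits (0,0):0^0=0 -> mex({0}) = 1
G(4): splits (0,1):0^1=1 (0,0):0^0=0 -> mex({0, 1}) = 2
G(5): splits (0,2):0^1=1 (0,1):0^1=1 (0,0):0^0=0 -> mex({0, 1}) = 2
G(6) = mex({1}) = 0
G(7) = mex({0, 1, 2}) = 3
G(8) = mex({0, 1, 2}) = 3
G(9) = mex({0, 2}) = 1
G(10) = mex({0, 2, 3}) = 1
G(11) = mex({0, 3}) = 1
G(12) = mex({1, 3}) = 0
G(13) = mex({0, 1, 2, 3}) = 4
G(14) = mex({0, 1, 2}) = 3
G(15) = mex({0, 1, 2}) = 3
G(16) = mex({0, 1, 2, 4}) = 3
G(17) = mex({0, 1, 3, 4}) = 2
Therefore G(17) = 2.

2


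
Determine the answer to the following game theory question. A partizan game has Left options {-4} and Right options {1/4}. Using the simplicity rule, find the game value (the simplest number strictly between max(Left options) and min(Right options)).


Left options: {-4}, max = -4
Right options: {1/4}, min = 1/4
All options are numbers and max(Left) < min(Right), so by the simplicity theorem the value is the simplest (earliest-born) number strictly between -4 and 1/4.
Integers -3 through 0 all lie strictly between -4 and 1/4.
Among integers, the simplest (lowest birthday = smallest |n|; 0 is born on day 0, +-n on day n) is 0.
No non-integer in the interval can be simpler: if x is a non-integer in the interval, then floor(x) or ceil(x) also lies in the interval (the interval contains an integer), and both are proper prefixes of x's sign expansion, i.e. born earlier. So the game value is 0.
Game value = 0

0


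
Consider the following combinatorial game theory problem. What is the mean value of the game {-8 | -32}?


Game = {-8 | -32}, a switch {a | b} with numbers a > b.
Its thermograph has left wall a - t and right wall b + t, which meet at t = (a - b)/2, where both equal (a + b)/2. So the mast (mean value) is at (a + b)/2.
Mean = (-8 + (-32))/2 = -40/2 = -20

-20


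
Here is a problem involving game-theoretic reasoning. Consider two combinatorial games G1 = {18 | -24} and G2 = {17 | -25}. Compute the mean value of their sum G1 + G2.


G1 = {18 | -24}, G2 = {17 | -25}
Each is a switch {a | b} with numbers a > b; its mean value is (a + b)/2, and mean value is additive over game sums: m(G1 + G2) = m(G1) + m(G2).
Mean of G1 = (18 + (-24))/2 = -6/2 = -3
Mean of G2 = (17 + (-25))/2 = -8/2 = -4
Mean of G1 + G2 = -3 + -4 = -7

-7


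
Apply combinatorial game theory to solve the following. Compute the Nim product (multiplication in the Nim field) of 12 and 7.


Nim multiplication is bilinear over XOR: (u XOR v) * w = (u*w) XOR (v*w).
So we split each operand into its bit components and XOR the pairwise Nim products.
12 = 4 + 8 (as XOR of powers of 2).
7 = 1 + 2 + 4 (as XOR of powers of 2).
Using the standard Nim-product table on single bits:
  2*2 = 3,   2*4 = 8,   2*8 = 12,
  4*4 = 6,   4*8 = 11,  8*8 = 13,
and  1*x = x (identity), k*l = l*k (commutative).
Pairwise Nim products:
  4 * 1 = 4
  4 * 2 = 8
  4 * 4 = 6
  8 * 1 = 8
  8 * 2 = 12
  8 * 4 = 11
XOR them: 4 XOR 8 XOR 6 XOR 8 XOR 12 XOR 11 = 5.
Result: 12 * 7 = 5 (in Nim).

5


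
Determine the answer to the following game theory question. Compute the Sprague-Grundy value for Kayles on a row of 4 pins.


Kayles: a move removes 1 or 2 adjacent pins from a contiguous row.
Removing pins from a row of k leaves two independent rows (a, b) with a + b = k - 1 (one pin) or a + b = k - 2 (two pins); an end removal gives a = 0.
By Sprague-Grundy, G(k) = mex{ G(a) XOR G(b) } over all these splits. G(0) = 0.
G(1): splits (0,0):0^0=0 -> mex({0}) = 1
G(2): splits (0,1):0^1=1 (0,0):0^0=0 -> mex({0, 1}) = 2
G(3): splits (0,2):0^2=2 (1,1):1^1=0 (0,1):0^1=1 -> mex({0, 1, 2}) = 3
G(4): splits (0,3):0^3=3 (1,2):1^2=3 (0,2):0^2=2 (1,1):1^1=0 -> mex({0, 2, 3}) = 1
Therefore G(4) = 1.

1


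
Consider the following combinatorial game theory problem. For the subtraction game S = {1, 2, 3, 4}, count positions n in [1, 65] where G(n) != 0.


Subtraction set S = {1, 2, 3, 4}, so G(n) = n mod 5.
G(n) = 0 when n is a multiple of 5.
Multiples of 5 in [1, 65]: 13
N-positions (nonzero Grundy) = 65 - 13 = 52

52


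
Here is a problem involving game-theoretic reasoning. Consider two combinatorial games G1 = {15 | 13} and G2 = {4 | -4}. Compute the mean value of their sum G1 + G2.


G1 = {15 | 13}, G2 = {4 | -4}
Each is a switch {a | b} with numbers a > b; its mean value is (a + b)/2, and mean value is additive over game sums: m(G1 + G2) = m(G1) + m(G2).
Mean of G1 = (15 + (13))/2 = 28/2 = 14
Mean of G2 = (4 + (-4))/2 = 0/2 = 0
Mean of G1 + G2 = 14 + 0 = 14

14


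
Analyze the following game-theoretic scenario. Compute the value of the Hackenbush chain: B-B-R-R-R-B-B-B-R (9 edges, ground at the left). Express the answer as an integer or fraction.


Edges (from ground): B-B-R-R-R-B-B-B-R
By Berlekamp's sign-expansion rule, a Blue-Red Hackenbush stalk has the value of the surreal number whose sign sequence is the edge sequence with B -> + and R -> -.
Sign sequence: ++---+++-
Trace the sign expansion in the surreal number tree, starting from 0:
Edge 1: B (sign +) -> bounds (0, +inf), value = 1
Edge 2: B (sign +) -> bounds (1, +inf), value = 2
Edge 3: R (sign -) -> bounds (1, 2), value = 3/2
Edge 4: R (sign -) -> bounds (1, 3/2), value = 5/4
Edge 5: R (sign -) -> bounds (1, 5/4), value = 9/8
Edge 6: B (sign +) -> bounds (9/8, 5/4), value = 19/16
Edge 7: B (sign +) -> bounds (19/16, 5/4), value = 39/32
Edge 8: B (sign +) -> bounds (39/32, 5/4), value = 79/64
Edge 9: R (sign -) -> bounds (39/32, 79/64), value = 157/128
Game value = 157/128

157/128


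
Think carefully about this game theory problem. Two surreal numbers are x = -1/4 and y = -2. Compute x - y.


x = -1/4, y = -2
Converting to common denominator: 4
x = -1/4, y = -8/4
x - y = -1/4 - -2 = 7/4

7/4


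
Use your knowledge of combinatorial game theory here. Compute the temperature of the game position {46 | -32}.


The game is {46 | -32}, a switch {a | b} with numbers a > b.
Cooling {a | b} by t gives {a - t | b + t}, which stops being hot when a - t = b + t, i.e. at t = (a - b)/2. So the temperature of a switch is (a - b)/2.
Temperature = (Left option - Right option) / 2
= (46 - (-32)) / 2
= 78 / 2
= 39

39


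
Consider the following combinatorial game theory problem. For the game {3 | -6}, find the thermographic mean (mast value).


Game = {3 | -6}, a switch {a | b} with numbers a > b.
Its thermograph has left wall a - t and right wall b + t, which meet at t = (a - b)/2, where both equal (a + b)/2. So the mast (mean value) is at (a + b)/2.
Mean = (3 + (-6))/2 = -3/2 = -3/2

-3/2


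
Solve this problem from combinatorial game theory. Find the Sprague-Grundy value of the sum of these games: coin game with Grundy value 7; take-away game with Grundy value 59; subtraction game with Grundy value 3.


By the Sprague-Grundy theorem, the Grundy value of a sum of games is the XOR of individual Grundy values.
coin game: Grundy value = 7. Running XOR: 0 XOR 7 = 7
take-away game: Grundy value = 59. Running XOR: 7 XOR 59 = 60
subtraction game: Grundy value = 3. Running XOR: 60 XOR 3 = 63
The combined Grundy value is 63.

63


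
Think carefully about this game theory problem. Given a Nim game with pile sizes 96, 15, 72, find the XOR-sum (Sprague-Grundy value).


We need the XOR (exclusive or) of all pile sizes.
After XOR-ing pile 1 (size 96): 0 XOR 96 = 96
After XOR-ing pile 2 (size 15): 96 XOR 15 = 111
After XOR-ing pile 3 (size 72): 111 XOR 72 = 39
The Nim-value of this position is 39.

39


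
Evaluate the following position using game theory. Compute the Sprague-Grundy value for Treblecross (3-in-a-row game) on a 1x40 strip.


Treblecross: place X on empty cells; 3-in-a-row wins.
Playing within two cells of an existing X lets the opponent win at once, so sensible play treats the cells i-2..i+2 around each X as dead. The player left with no safe cell loses, so this is a normal-play take-away game on strips of safe cells.
Placing X at cell i (0-indexed) of a strip of k safe cells leaves independent strips of sizes max(0, i-2) and max(0, k-i-3). Hence G(k) = mex{ G(max(0,i-2)) XOR G(max(0,k-i-3)) : 0 <= i < k }, with G(0) = 0.
G(1): splits (0,0):0^0=0 -> mex({0}) = 1
G(2): splits (0,0):0^0=0 -> mex({0}) = 1
G(3): splits (0,0):0^0=0 -> mex({0}) = 1
G(4): splits (0,1):0^1=1 (0,0):0^0=0 -> mex({0, 1}) = 2
G(5): splits (0,2):0^1=1 (0,1):0^1=1 (0,0):0^0=0 -> mex({0, 1}) = 2
G(6) = mex({1}) = 0
G(7) = mex({0, 1, 2}) = 3
G(8) = mex({0, 1, 2}) = 3
G(9) = mex({0, 2}) = 1
G(10) = mex({0, 2, 3}) = 1
G(11) = mex({0, 3}) = 1
G(12) = mex({1, 3}) = 0
G(13) = mex({0, 1, 2, 3}) = 4
G(14) = mex({0, 1, 2}) = 3
G(15) = mex({0, 1, 2}) = 3
G(16) = mex({0, 1, 2, 4}) = 3
G(17) = mex({0, 1, 3, 4}) = 2
G(18) = mex({0, 1, 3, 4}) = 2
G(19) = mex({0, 1, 3, 5}) = 2
G(20) = mex({0, 1, 2, 3, 5}) = 4
G(21) = mex({0, 1, 2, 3, 5}) = 4
G(22) = mex({1, 2, 6}) = 0
G(23) = mex({0, 1, 2, 3, 4, 6}) = 5
G(24) = mex({0, 1, 2, 3, 4}) = 5
G(25) = mex({0, 1, 3, 4, 7}) = 2
G(26) = mex({0, 1, 3, 4, 5, 7}) = 2
G(27) = mex({0, 1, 3, 5}) = 2
G(28) = mex({0, 1, 2, 5}) = 3
G(29) = mex({0, 1, 2, 4, 5, 6}) = 3
G(30) = mex({1, 2, 4, 6}) = 0
G(31) = mex({0, 1, 2, 3, 4, 6}) = 5
G(32) = mex({1, 2, 3, 4, 7}) = 0
G(33) = mex({0, 3, 7}) = 1
G(34) = mex({0, 2, 3, 5, 7}) = 1
G(35) = mex({0, 2, 3, 5, 6}) = 1
G(36) = mex({0, 1, 2, 5, 6}) = 3
G(37) = mex({0, 1, 2, 4, 5, 6}) = 3
G(38) = mex({0, 1, 2, 4}) = 3
G(39) = mex({0, 1, 2, 3, 4, 7}) = 5
G(40) = mex({0, 1, 2, 3, 4, 5, 7}) = 6
Therefore G(40) = 6.

6


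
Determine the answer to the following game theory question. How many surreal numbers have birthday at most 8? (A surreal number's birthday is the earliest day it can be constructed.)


Day 0: {|} = 0 is born. Count = 1.
Day n: the number of surreal numbers born by day n is 2^(n+1) - 1.
By day 0: 2^1 - 1 = 1
By day 1: 2^2 - 1 = 3
By day 2: 2^3 - 1 = 7
By day 3: 2^4 - 1 = 15
By day 4: 2^5 - 1 = 31
By day 5: 2^6 - 1 = 63
By day 6: 2^7 - 1 = 127
By day 7: 2^8 - 1 = 255
By day 8: 2^9 - 1 = 511
By day 8: 511 surreal numbers.

511


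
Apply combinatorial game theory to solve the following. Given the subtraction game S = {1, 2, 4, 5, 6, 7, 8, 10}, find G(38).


The subtraction set is S = {1, 2, 4, 5, 6, 7, 8, 10}.
G(k) = mex{ G(k - s) : s in S, s <= k }. We compute iteratively: G(0) = 0.
G(1) = mex({0}) = 1
G(2) = mex({0, 1}) = 2
G(3) = mex({1, 2}) = 0
G(4) = mex({0, 2}) = 1
G(5) = mex({0, 1}) = 2
G(6) = mex({0, 1, 2}) = 3
G(7) = mex({0, 1, 2, 3}) = 4
G(8) = mex({0, 1, 2, 3, 4}) = 5
G(9) = mex({0, 1, 2, 4, 5}) = 3
G(10) = mex({0, 1, 2, 3, 5}) = 4
G(11) = mex({0, 1, 2, 3, 4}) = 5
G(12) = mex({1, 2, 3, 4, 5}) = 0
G(13) = mex({0, 2, 3, 4, 5}) = 1
G(14) = mex({0, 1, 3, 4, 5}) = 2
G(15) = mex({1, 2, 3, 4, 5}) = 0
G(16) = mex({0, 2, 3, 4, 5}) = 1
G(17) = mex({0, 1, 3, 4, 5}) = 2
G(18) = mex({0, 1, 2, 4, 5}) = 3
G(19) = mex({0, 1, 2, 3, 5}) = 4
G(20) = mex({0, 1, 2, 3, 4}) = 5
G(21) = mex({0, 1, 2, 4, 5}) = 3
Observe that G(12)..G(21) = 0, 1, 2, 0, 1, 2, 3, 4, 5, 3 repeats G(0)..G(9) = 0, 1, 2, 0, 1, 2, 3, 4, 5, 3.
For k >= max(S) = 10, G(k) is determined by the previous 10 values G(k-10)..G(k-1); a window of 10 consecutive values has recurred shifted by 12, so by induction G(k + 12) = G(k) for all k >= 0: the sequence is periodic from the start with period 12.
One period: G(0..11) = 0, 1, 2, 0, 1, 2, 3, 4, 5, 3, 4, 5.
38 mod 12 = 2, so G(38) = G(2) = 2.

2


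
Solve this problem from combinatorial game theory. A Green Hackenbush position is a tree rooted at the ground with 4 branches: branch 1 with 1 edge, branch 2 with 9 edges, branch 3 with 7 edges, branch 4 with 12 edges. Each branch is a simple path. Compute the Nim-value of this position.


The tree has 4 branches from the ground vertex.
In Green Hackenbush, the Nim-value of a simple path of length k is k.
Branch 1: length 1, Nim-value = 1
Branch 2: length 9, Nim-value = 9
Branch 3: length 7, Nim-value = 7
Branch 4: length 12, Nim-value = 12
Total Nim-value = XOR of all branch values:
0 XOR 1 = 1
1 XOR 9 = 8
8 XOR 7 = 15
15 XOR 12 = 3
Nim-value of the tree = 3

3


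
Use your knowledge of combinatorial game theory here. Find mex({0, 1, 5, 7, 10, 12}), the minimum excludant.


Set = {0, 1, 5, 7, 10, 12}
0 is in the set.
1 is in the set.
2 is NOT in the set. This is the mex.
mex = 2

2


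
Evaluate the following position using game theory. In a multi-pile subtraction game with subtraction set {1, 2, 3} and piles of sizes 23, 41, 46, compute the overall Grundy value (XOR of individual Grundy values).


Subtraction set: {1, 2, 3}
For this subtraction set, G(n) = n mod 4 (period = max + 1 = 4).
Pile 1 (size 23): G(23) = 23 mod 4 = 3
Pile 2 (size 41): G(41) = 41 mod 4 = 1
Pile 3 (size 46): G(46) = 46 mod 4 = 2
Total Grundy value = XOR of all: 3 XOR 1 XOR 2 = 0

0


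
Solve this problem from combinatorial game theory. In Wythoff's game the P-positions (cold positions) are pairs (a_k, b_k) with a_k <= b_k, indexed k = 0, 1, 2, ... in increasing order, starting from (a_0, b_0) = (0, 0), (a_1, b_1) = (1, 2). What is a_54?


By Wythoff's theorem, a_k = floor(k * phi) and b_k = floor(k * phi^2) = a_k + k, where phi = (1 + sqrt(5))/2 is the golden ratio.
phi = (1 + sqrt(5))/2 = 1.618034
k = 54
k * phi = 54 * 1.618034 = 87.373835
a_54 = floor(k * phi) = 87

87


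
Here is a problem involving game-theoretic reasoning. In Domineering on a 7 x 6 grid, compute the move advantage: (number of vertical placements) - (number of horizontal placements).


Board is 7 x 6 (rows x cols).
Left (vertical) placements: (rows-1) * cols = 6 * 6 = 36
Right (horizontal) placements: rows * (cols-1) = 7 * 5 = 35
Advantage = Left - Right = 36 - 35 = 1

1


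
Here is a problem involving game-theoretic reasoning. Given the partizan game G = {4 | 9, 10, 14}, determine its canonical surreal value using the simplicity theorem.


Left options: {4}, max = 4
Right options: {9, 10, 14}, min = 9
All options are numbers and max(Left) < min(Right), so by the simplicity theorem the value is the simplest (earliest-born) number strictly between 4 and 9.
Integers 5 through 8 all lie strictly between 4 and 9.
Among integers, the simplest (lowest birthday = smallest |n|; 0 is born on day 0, +-n on day n) is 5.
No non-integer in the interval can be simpler: if x is a non-integer in the interval, then floor(x) or ceil(x) also lies in the interval (the interval contains an integer), and both are proper prefixes of x's sign expansion, i.e. born earlier. So the game value is 5.
Game value = 5

5


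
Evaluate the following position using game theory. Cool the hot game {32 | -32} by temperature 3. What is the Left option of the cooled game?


Original game: {32 | -32} (a switch {a | b} with a > b).
Cooling by t (for t below the temperature (a - b)/2 = 32) taxes each move by t: {a | b} cooled by t is {a - t | b + t}.
Cooling amount: t = 3
Cooled Left option: 32 - 3 = 29
Cooled Right option: -32 + 3 = -29
Cooled game: {29 | -29}
Left option = 29

29


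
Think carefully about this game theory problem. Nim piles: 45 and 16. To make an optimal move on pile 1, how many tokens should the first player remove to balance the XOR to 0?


Piles: 45 and 16
Current XOR: 45 XOR 16 = 61 (non-zero, so this is an N-position).
To make the XOR zero, we need to find a move that balances the piles.
For pile 1 (size 45): target = 45 XOR 61 = 16
We reduce pile 1 from 45 to 16.
Tokens removed: 45 - 16 = 29
Verification: 16 XOR 16 = 0

29


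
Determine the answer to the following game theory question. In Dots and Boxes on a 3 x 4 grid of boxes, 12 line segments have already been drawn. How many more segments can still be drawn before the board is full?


Grid: 3 x 4 boxes, i.e. 4 rows and 5 columns of dots.
Horizontal edges: (rows + 1) * cols = 4 * 4 = 16
Vertical edges: rows * (cols + 1) = 3 * 5 = 15
Total edges: 16 + 15 = 31
Edges drawn: 12
Remaining: 31 - 12 = 19

19


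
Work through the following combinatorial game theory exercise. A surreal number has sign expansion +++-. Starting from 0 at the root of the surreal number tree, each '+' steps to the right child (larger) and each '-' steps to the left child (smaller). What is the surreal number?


Sign expansion: +++-
Rule: track bounds (lo, hi), initially (-inf, +inf). On '+', the current value becomes lo and we move to the simplest number in (value, hi): value + 1 if hi = +inf, otherwise the midpoint (value + hi)/2. On '-', the current value becomes hi and we move to value - 1 if lo = -inf, otherwise the midpoint (lo + value)/2.
Start at 0.
Step 1: sign = +, move right. Bounds: (0, +inf). Value = 1
Step 2: sign = +, move right. Bounds: (1, +inf). Value = 2
Step 3: sign = +, move right. Bounds: (2, +inf). Value = 3
Step 4: sign = -, move left. Bounds: (2, 3). Value = 5/2
The surreal number with sign expansion +++- is 5/2.

5/2


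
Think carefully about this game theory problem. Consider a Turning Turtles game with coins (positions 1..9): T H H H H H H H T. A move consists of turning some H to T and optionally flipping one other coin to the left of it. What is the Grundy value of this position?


Coins: T H H H H H H H T
Key fact: a single head at position k behaves exactly like a Nim heap of size k (turning it to T and optionally flipping a coin at j < k corresponds to moving the heap from k to j, or to 0), and heads combine as a disjunctive sum (two heads at the same place would cancel, matching j XOR j = 0). So the Nim-value is the XOR of the 1-indexed positions of the heads.
Face-up positions (1-indexed): [2, 3, 4, 5, 6, 7, 8]
XOR 0 with 2: 0 XOR 2 = 2
XOR 2 with 3: 2 XOR 3 = 1
XOR 1 with 4: 1 XOR 4 = 5
XOR 5 with 5: 5 XOR 5 = 0
XOR 0 with 6: 0 XOR 6 = 6
XOR 6 with 7: 6 XOR 7 = 1
XOR 1 with 8: 1 XOR 8 = 9
Nim-value = 9

9


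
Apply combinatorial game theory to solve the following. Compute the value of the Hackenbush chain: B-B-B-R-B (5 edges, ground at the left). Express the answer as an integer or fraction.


Edges (from ground): B-B-B-R-B
By Berlekamp's sign-expansion rule, a Blue-Red Hackenbush stalk has the value of the surreal number whose sign sequence is the edge sequence with B -> + and R -> -.
Sign sequence: +++-+
Trace the sign expansion in the surreal number tree, starting from 0:
Edge 1: B (sign +) -> bounds (0, +inf), value = 1
Edge 2: B (sign +) -> bounds (1, +inf), value = 2
Edge 3: B (sign +) -> bounds (2, +inf), value = 3
Edge 4: R (sign -) -> bounds (2, 3), value = 5/2
Edge 5: B (sign +) -> bounds (5/2, 3), value = 11/4
Game value = 11/4

11/4


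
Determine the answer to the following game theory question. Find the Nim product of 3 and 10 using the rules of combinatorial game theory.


Nim multiplication is bilinear over XOR: (u XOR v) * w = (u*w) XOR (v*w).
So we split each operand into its bit components and XOR the pairwise Nim products.
3 = 1 + 2 (as XOR of powers of 2).
10 = 2 + 8 (as XOR of powers of 2).
Using the standard Nim-product table on single bits:
  2*2 = 3,   2*4 = 8,   2*8 = 12,
  4*4 = 6,   4*8 = 11,  8*8 = 13,
and  1*x = x (identity), k*l = l*k (commutative).
Pairwise Nim products:
  1 * 2 = 2
  1 * 8 = 8
  2 * 2 = 3
  2 * 8 = 12
XOR them: 2 XOR 8 XOR 3 XOR 12 = 5.
Result: 3 * 10 = 5 (in Nim).

5


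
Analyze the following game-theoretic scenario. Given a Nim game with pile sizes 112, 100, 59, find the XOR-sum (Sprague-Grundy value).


We need the XOR (exclusive or) of all pile sizes.
After XOR-ing pile 1 (size 112): 0 XOR 112 = 112
After XOR-ing pile 2 (size 100): 112 XOR 100 = 20
After XOR-ing pile 3 (size 59): 20 XOR 59 = 47
The Nim-value of this position is 47.

47


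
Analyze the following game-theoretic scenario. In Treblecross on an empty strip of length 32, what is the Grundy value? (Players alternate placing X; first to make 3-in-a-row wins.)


Treblecross: place X on empty cells; 3-in-a-row wins.
Playing within two cells of an existing X lets the opponent win at once, so sensible play treats the cells i-2..i+2 around each X as dead. The player left with no safe cell loses, so this is a normal-play take-away game on strips of safe cells.
Placing X at cell i (0-indexed) of a strip of k safe cells leaves independent strips of sizes max(0, i-2) and max(0, k-i-3). Hence G(k) = mex{ G(max(0,i-2)) XOR G(max(0,k-i-3)) : 0 <= i < k }, with G(0) = 0.
G(1): splits (0,0):0^0=0 -> mex({0}) = 1
G(2): splits (0,0):0^0=0 -> mex({0}) = 1
G(3): splits (0,0):0^0=0 -> mex({0}) = 1
G(4): splits (0,1):0^1=1 (0,0):0^0=0 -> mex({0, 1}) = 2
G(5): splits (0,2):0^1=1 (0,1):0^1=1 (0,0):0^0=0 -> mex({0, 1}) = 2
G(6) = mex({1}) = 0
G(7) = mex({0, 1, 2}) = 3
G(8) = mex({0, 1, 2}) = 3
G(9) = mex({0, 2}) = 1
G(10) = mex({0, 2, 3}) = 1
G(11) = mex({0, 3}) = 1
G(12) = mex({1, 3}) = 0
G(13) = mex({0, 1, 2, 3}) = 4
G(14) = mex({0, 1, 2}) = 3
G(15) = mex({0, 1, 2}) = 3
G(16) = mex({0, 1, 2, 4}) = 3
G(17) = mex({0, 1, 3, 4}) = 2
G(18) = mex({0, 1, 3, 4}) = 2
G(19) = mex({0, 1, 3, 5}) = 2
G(20) = mex({0, 1, 2, 3, 5}) = 4
G(21) = mex({0, 1, 2, 3, 5}) = 4
G(22) = mex({1, 2, 6}) = 0
G(23) = mex({0, 1, 2, 3, 4, 6}) = 5
G(24) = mex({0, 1, 2, 3, 4}) = 5
G(25) = mex({0, 1, 3, 4, 7}) = 2
G(26) = mex({0, 1, 3, 4, 5, 7}) = 2
G(27) = mex({0, 1, 3, 5}) = 2
G(28) = mex({0, 1, 2, 5}) = 3
G(29) = mex({0, 1, 2, 4, 5, 6}) = 3
G(30) = mex({1, 2, 4, 6}) = 0
G(31) = mex({0, 1, 2, 3, 4, 6}) = 5
G(32) = mex({1, 2, 3, 4, 7}) = 0
Therefore G(32) = 0.

0


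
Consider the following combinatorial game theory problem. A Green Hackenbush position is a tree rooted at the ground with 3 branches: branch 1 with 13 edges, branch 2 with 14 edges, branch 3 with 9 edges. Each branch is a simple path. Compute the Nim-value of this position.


The tree has 3 branches from the ground vertex.
In Green Hackenbush, the Nim-value of a simple path of length k is k.
Branch 1: length 13, Nim-value = 13
Branch 2: length 14, Nim-value = 14
Branch 3: length 9, Nim-value = 9
Total Nim-value = XOR of all branch values:
0 XOR 13 = 13
13 XOR 14 = 3
3 XOR 9 = 10
Nim-value of the tree = 10

10
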